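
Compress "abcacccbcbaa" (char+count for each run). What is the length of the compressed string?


Input: abcacccbcbaa
Runs:
  'a' x 1 => "a1"
  'b' x 1 => "b1"
  'c' x 1 => "c1"
  'a' x 1 => "a1"
  'c' x 3 => "c3"
  'b' x 1 => "b1"
  'c' x 1 => "c1"
  'b' x 1 => "b1"
  'a' x 2 => "a2"
Compressed: "a1b1c1a1c3b1c1b1a2"
Compressed length: 18

18


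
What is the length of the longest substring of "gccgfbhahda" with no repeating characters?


Input: "gccgfbhahda"
Sliding window (track last position of each char):
  Position 0 ('g'): window [0,0] length 1 -- new best
  Position 1 ('c'): window [0,1] length 2 -- new best
  Position 2 ('c'): repeat (last at 1), move window start to 2
  Position 2 ('c'): window [2,2] length 1
  Position 3 ('g'): window [2,3] length 2
  Position 4 ('f'): window [2,4] length 3 -- new best
  Position 5 ('b'): window [2,5] length 4 -- new best
  Position 6 ('h'): window [2,6] length 5 -- new best
  Position 7 ('a'): window [2,7] length 6 -- new best
  Position 8 ('h'): repeat (last at 6), move window start to 7
  Position 8 ('h'): window [7,8] length 2
  Position 9 ('d'): window [7,9] length 3
  Position 10 ('a'): repeat (last at 7), move window start to 8
  Position 10 ('a'): window [8,10] length 3
Longest substring with no repeats: "cgfbha" with length 6

6


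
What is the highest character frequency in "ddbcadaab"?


Input: ddbcadaab
Character counts:
  'a': 3
  'b': 2
  'c': 1
  'd': 3
Maximum frequency: 3

3


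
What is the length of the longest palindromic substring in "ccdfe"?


Input: "ccdfe"
Checking substrings for palindromes:
  [0:2] "cc" (len 2) => palindrome
Longest palindromic substring: "cc" with length 2

2


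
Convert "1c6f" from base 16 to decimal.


Input: "1c6f" in base 16
Positional expansion:
  Digit '1' (value 1) x 16^3 = 4096
  Digit 'c' (value 12) x 16^2 = 3072
  Digit '6' (value 6) x 16^1 = 96
  Digit 'f' (value 15) x 16^0 = 15
Sum = 7279

7279


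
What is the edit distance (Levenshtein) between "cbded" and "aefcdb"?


Computing edit distance: "cbded" -> "aefcdb"
DP table:
           a    e    f    c    d    b
      0    1    2    3    4    5    6
  c   1    1    2    3    3    4    5
  b   2    2    2    3    4    4    4
  d   3    3    3    3    4    4    5
  e   4    4    3    4    4    5    5
  d   5    5    4    4    5    4    5
Edit distance = dp[5][6] = 5

5


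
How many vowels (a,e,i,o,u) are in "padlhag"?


Input: padlhag
Checking each character:
  'p' at position 0: consonant
  'a' at position 1: vowel (running total: 1)
  'd' at position 2: consonant
  'l' at position 3: consonant
  'h' at position 4: consonant
  'a' at position 5: vowel (running total: 2)
  'g' at position 6: consonant
Total vowels: 2

2


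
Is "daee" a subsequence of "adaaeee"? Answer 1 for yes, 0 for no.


Check if "daee" is a subsequence of "adaaeee"
Greedy scan:
  Position 0 ('a'): no match needed
  Position 1 ('d'): matches sub[0] = 'd'
  Position 2 ('a'): matches sub[1] = 'a'
  Position 3 ('a'): no match needed
  Position 4 ('e'): matches sub[2] = 'e'
  Position 5 ('e'): matches sub[3] = 'e'
  Position 6 ('e'): no match needed
All 4 characters matched => is a subsequence

1


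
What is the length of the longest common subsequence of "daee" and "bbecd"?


LCS of "daee" and "bbecd"
DP table:
           b    b    e    c    d
      0    0    0    0    0    0
  d   0    0    0    0    0    1
  a   0    0    0    0    0    1
  e   0    0    0    1    1    1
  e   0    0    0    1    1    1
LCS length = dp[4][5] = 1

1


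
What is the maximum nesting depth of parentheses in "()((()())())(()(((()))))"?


Input: "()((()())())(()(((()))))"
Tracking depth:
  Position 0 '(': depth becomes 1
  Position 1 ')': depth becomes 0
  Position 2 '(': depth becomes 1
  Position 3 '(': depth becomes 2
  Position 4 '(': depth becomes 3
  Position 5 ')': depth becomes 2
  Position 6 '(': depth becomes 3
  Position 7 ')': depth becomes 2
  Position 8 ')': depth becomes 1
  Position 9 '(': depth becomes 2
  Position 10 ')': depth becomes 1
  Position 11 ')': depth becomes 0
  Position 12 '(': depth becomes 1
  Position 13 '(': depth becomes 2
  Position 14 ')': depth becomes 1
  Position 15 '(': depth becomes 2
  Position 16 '(': depth becomes 3
  Position 17 '(': depth becomes 4
  Position 18 '(': depth becomes 5
  Position 19 ')': depth becomes 4
  Position 20 ')': depth becomes 3
  Position 21 ')': depth becomes 2
  Position 22 ')': depth becomes 1
  Position 23 ')': depth becomes 0
Maximum depth reached: 5

5


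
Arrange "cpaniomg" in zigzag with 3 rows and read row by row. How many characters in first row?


Zigzag "cpaniomg" into 3 rows:
Placing characters:
  'c' => row 0
  'p' => row 1
  'a' => row 2
  'n' => row 1
  'i' => row 0
  'o' => row 1
  'm' => row 2
  'g' => row 1
Rows:
  Row 0: "ci"
  Row 1: "pnog"
  Row 2: "am"
First row length: 2

2


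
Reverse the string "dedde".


Input: dedde
Reading characters right to left:
  Position 4: 'e'
  Position 3: 'd'
  Position 2: 'd'
  Position 1: 'e'
  Position 0: 'd'
Reversed: edded

edded


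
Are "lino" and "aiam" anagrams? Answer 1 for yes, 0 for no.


Strings: "lino", "aiam"
Sorted first:  ilno
Sorted second: aaim
Differ at position 0: 'i' vs 'a' => not anagrams

0


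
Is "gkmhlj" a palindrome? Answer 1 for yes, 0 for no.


Input: gkmhlj
Reversed: jlhmkg
  Compare pos 0 ('g') with pos 5 ('j'): MISMATCH
  Compare pos 1 ('k') with pos 4 ('l'): MISMATCH
  Compare pos 2 ('m') with pos 3 ('h'): MISMATCH
Result: not a palindrome

0


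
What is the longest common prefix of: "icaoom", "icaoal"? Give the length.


Words: icaoom, icaoal
  Position 0: all 'i' => match
  Position 1: all 'c' => match
  Position 2: all 'a' => match
  Position 3: all 'o' => match
  Position 4: ('o', 'a') => mismatch, stop
LCP = "icao" (length 4)

4


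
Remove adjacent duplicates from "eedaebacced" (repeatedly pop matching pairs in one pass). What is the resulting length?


Input: eedaebacced
Stack-based adjacent duplicate removal:
  Read 'e': push. Stack: e
  Read 'e': matches stack top 'e' => pop. Stack: (empty)
  Read 'd': push. Stack: d
  Read 'a': push. Stack: da
  Read 'e': push. Stack: dae
  Read 'b': push. Stack: daeb
  Read 'a': push. Stack: daeba
  Read 'c': push. Stack: daebac
  Read 'c': matches stack top 'c' => pop. Stack: daeba
  Read 'e': push. Stack: daebae
  Read 'd': push. Stack: daebaed
Final stack: "daebaed" (length 7)

7


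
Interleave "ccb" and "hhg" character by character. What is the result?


Interleaving "ccb" and "hhg":
  Position 0: 'c' from first, 'h' from second => "ch"
  Position 1: 'c' from first, 'h' from second => "ch"
  Position 2: 'b' from first, 'g' from second => "bg"
Result: chchbg

chchbg


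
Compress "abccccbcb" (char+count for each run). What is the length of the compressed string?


Input: abccccbcb
Runs:
  'a' x 1 => "a1"
  'b' x 1 => "b1"
  'c' x 4 => "c4"
  'b' x 1 => "b1"
  'c' x 1 => "c1"
  'b' x 1 => "b1"
Compressed: "a1b1c4b1c1b1"
Compressed length: 12

12


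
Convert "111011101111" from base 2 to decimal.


Input: "111011101111" in base 2
Positional expansion:
  Digit '1' (value 1) x 2^11 = 2048
  Digit '1' (value 1) x 2^10 = 1024
  Digit '1' (value 1) x 2^9 = 512
  Digit '0' (value 0) x 2^8 = 0
  Digit '1' (value 1) x 2^7 = 128
  Digit '1' (value 1) x 2^6 = 64
  Digit '1' (value 1) x 2^5 = 32
  Digit '0' (value 0) x 2^4 = 0
  Digit '1' (value 1) x 2^3 = 8
  Digit '1' (value 1) x 2^2 = 4
  Digit '1' (value 1) x 2^1 = 2
  Digit '1' (value 1) x 2^0 = 1
Sum = 3823

3823


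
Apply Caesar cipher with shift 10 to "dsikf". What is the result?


Caesar cipher: shift "dsikf" by 10
  'd' (pos 3) + 10 = pos 13 = 'n'
  's' (pos 18) + 10 = pos 2 = 'c'
  'i' (pos 8) + 10 = pos 18 = 's'
  'k' (pos 10) + 10 = pos 20 = 'u'
  'f' (pos 5) + 10 = pos 15 = 'p'
Result: ncsup

ncsup


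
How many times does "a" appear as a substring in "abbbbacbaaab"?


Searching for "a" in "abbbbacbaaab"
Scanning each position:
  Position 0: "a" => MATCH
  Position 1: "b" => no
  Position 2: "b" => no
  Position 3: "b" => no
  Position 4: "b" => no
  Position 5: "a" => MATCH
  Position 6: "c" => no
  Position 7: "b" => no
  Position 8: "a" => MATCH
  Position 9: "a" => MATCH
  Position 10: "a" => MATCH
  Position 11: "b" => no
Total occurrences: 5

5


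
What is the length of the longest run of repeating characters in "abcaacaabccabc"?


Input: "abcaacaabccabc"
Scanning for longest run:
  Position 1 ('b'): new char, reset run to 1
  Position 2 ('c'): new char, reset run to 1
  Position 3 ('a'): new char, reset run to 1
  Position 4 ('a'): continues run of 'a', length=2
  Position 5 ('c'): new char, reset run to 1
  Position 6 ('a'): new char, reset run to 1
  Position 7 ('a'): continues run of 'a', length=2
  Position 8 ('b'): new char, reset run to 1
  Position 9 ('c'): new char, reset run to 1
  Position 10 ('c'): continues run of 'c', length=2
  Position 11 ('a'): new char, reset run to 1
  Position 12 ('b'): new char, reset run to 1
  Position 13 ('c'): new char, reset run to 1
Longest run: 'a' with length 2

2


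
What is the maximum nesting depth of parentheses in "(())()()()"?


Input: "(())()()()"
Tracking depth:
  Position 0 '(': depth becomes 1
  Position 1 '(': depth becomes 2
  Position 2 ')': depth becomes 1
  Position 3 ')': depth becomes 0
  Position 4 '(': depth becomes 1
  Position 5 ')': depth becomes 0
  Position 6 '(': depth becomes 1
  Position 7 ')': depth becomes 0
  Position 8 '(': depth becomes 1
  Position 9 ')': depth becomes 0
Maximum depth reached: 2

2


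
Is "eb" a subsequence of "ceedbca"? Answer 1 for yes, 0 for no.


Check if "eb" is a subsequence of "ceedbca"
Greedy scan:
  Position 0 ('c'): no match needed
  Position 1 ('e'): matches sub[0] = 'e'
  Position 2 ('e'): no match needed
  Position 3 ('d'): no match needed
  Position 4 ('b'): matches sub[1] = 'b'
  Position 5 ('c'): no match needed
  Position 6 ('a'): no match needed
All 2 characters matched => is a subsequence

1


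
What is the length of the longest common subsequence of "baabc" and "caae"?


LCS of "baabc" and "caae"
DP table:
           c    a    a    e
      0    0    0    0    0
  b   0    0    0    0    0
  a   0    0    1    1    1
  a   0    0    1    2    2
  b   0    0    1    2    2
  c   0    1    1    2    2
LCS length = dp[5][4] = 2

2


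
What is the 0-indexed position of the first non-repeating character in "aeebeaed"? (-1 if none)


Input: aeebeaed
Character frequencies:
  'a': 2
  'b': 1
  'd': 1
  'e': 4
Scanning left to right for freq == 1:
  Position 0 ('a'): freq=2, skip
  Position 1 ('e'): freq=4, skip
  Position 2 ('e'): freq=4, skip
  Position 3 ('b'): unique! => answer = 3

3


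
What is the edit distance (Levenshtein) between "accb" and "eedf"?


Computing edit distance: "accb" -> "eedf"
DP table:
           e    e    d    f
      0    1    2    3    4
  a   1    1    2    3    4
  c   2    2    2    3    4
  c   3    3    3    3    4
  b   4    4    4    4    4
Edit distance = dp[4][4] = 4

4


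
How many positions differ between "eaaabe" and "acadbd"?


Comparing "eaaabe" and "acadbd" position by position:
  Position 0: 'e' vs 'a' => DIFFER
  Position 1: 'a' vs 'c' => DIFFER
  Position 2: 'a' vs 'a' => same
  Position 3: 'a' vs 'd' => DIFFER
  Position 4: 'b' vs 'b' => same
  Position 5: 'e' vs 'd' => DIFFER
Positions that differ: 4

4


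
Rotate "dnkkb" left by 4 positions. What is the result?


Input: "dnkkb", rotate left by 4
First 4 characters: "dnkk"
Remaining characters: "b"
Concatenate remaining + first: "b" + "dnkk" = "bdnkk"

bdnkk


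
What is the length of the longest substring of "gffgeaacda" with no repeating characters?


Input: "gffgeaacda"
Sliding window (track last position of each char):
  Position 0 ('g'): window [0,0] length 1 -- new best
  Position 1 ('f'): window [0,1] length 2 -- new best
  Position 2 ('f'): repeat (last at 1), move window start to 2
  Position 2 ('f'): window [2,2] length 1
  Position 3 ('g'): window [2,3] length 2
  Position 4 ('e'): window [2,4] length 3 -- new best
  Position 5 ('a'): window [2,5] length 4 -- new best
  Position 6 ('a'): repeat (last at 5), move window start to 6
  Position 6 ('a'): window [6,6] length 1
  Position 7 ('c'): window [6,7] length 2
  Position 8 ('d'): window [6,8] length 3
  Position 9 ('a'): repeat (last at 6), move window start to 7
  Position 9 ('a'): window [7,9] length 3
Longest substring with no repeats: "fgea" with length 4

4


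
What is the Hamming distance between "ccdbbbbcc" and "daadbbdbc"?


Comparing "ccdbbbbcc" and "daadbbdbc" position by position:
  Position 0: 'c' vs 'd' => differ
  Position 1: 'c' vs 'a' => differ
  Position 2: 'd' vs 'a' => differ
  Position 3: 'b' vs 'd' => differ
  Position 4: 'b' vs 'b' => same
  Position 5: 'b' vs 'b' => same
  Position 6: 'b' vs 'd' => differ
  Position 7: 'c' vs 'b' => differ
  Position 8: 'c' vs 'c' => same
Total differences (Hamming distance): 6

6


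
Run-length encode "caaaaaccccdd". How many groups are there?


Input: caaaaaccccdd
Scanning for consecutive runs:
  Group 1: 'c' x 1 (positions 0-0)
  Group 2: 'a' x 5 (positions 1-5)
  Group 3: 'c' x 4 (positions 6-9)
  Group 4: 'd' x 2 (positions 10-11)
Total groups: 4

4


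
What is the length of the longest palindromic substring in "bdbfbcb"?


Input: "bdbfbcb"
Checking substrings for palindromes:
  [0:3] "bdb" (len 3) => palindrome
  [2:5] "bfb" (len 3) => palindrome
  [4:7] "bcb" (len 3) => palindrome
Longest palindromic substring: "bdb" with length 3

3


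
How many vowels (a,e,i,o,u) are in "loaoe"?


Input: loaoe
Checking each character:
  'l' at position 0: consonant
  'o' at position 1: vowel (running total: 1)
  'a' at position 2: vowel (running total: 2)
  'o' at position 3: vowel (running total: 3)
  'e' at position 4: vowel (running total: 4)
Total vowels: 4

4


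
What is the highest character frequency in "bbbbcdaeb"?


Input: bbbbcdaeb
Character counts:
  'a': 1
  'b': 5
  'c': 1
  'd': 1
  'e': 1
Maximum frequency: 5

5


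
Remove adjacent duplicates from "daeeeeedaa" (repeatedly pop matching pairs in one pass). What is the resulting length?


Input: daeeeeedaa
Stack-based adjacent duplicate removal:
  Read 'd': push. Stack: d
  Read 'a': push. Stack: da
  Read 'e': push. Stack: dae
  Read 'e': matches stack top 'e' => pop. Stack: da
  Read 'e': push. Stack: dae
  Read 'e': matches stack top 'e' => pop. Stack: da
  Read 'e': push. Stack: dae
  Read 'd': push. Stack: daed
  Read 'a': push. Stack: daeda
  Read 'a': matches stack top 'a' => pop. Stack: daed
Final stack: "daed" (length 4)

4


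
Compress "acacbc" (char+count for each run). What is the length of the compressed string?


Input: acacbc
Runs:
  'a' x 1 => "a1"
  'c' x 1 => "c1"
  'a' x 1 => "a1"
  'c' x 1 => "c1"
  'b' x 1 => "b1"
  'c' x 1 => "c1"
Compressed: "a1c1a1c1b1c1"
Compressed length: 12

12


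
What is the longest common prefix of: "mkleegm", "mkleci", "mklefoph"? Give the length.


Words: mkleegm, mkleci, mklefoph
  Position 0: all 'm' => match
  Position 1: all 'k' => match
  Position 2: all 'l' => match
  Position 3: all 'e' => match
  Position 4: ('e', 'c', 'f') => mismatch, stop
LCP = "mkle" (length 4)

4


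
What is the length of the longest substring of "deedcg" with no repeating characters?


Input: "deedcg"
Sliding window (track last position of each char):
  Position 0 ('d'): window [0,0] length 1 -- new best
  Position 1 ('e'): window [0,1] length 2 -- new best
  Position 2 ('e'): repeat (last at 1), move window start to 2
  Position 2 ('e'): window [2,2] length 1
  Position 3 ('d'): window [2,3] length 2
  Position 4 ('c'): window [2,4] length 3 -- new best
  Position 5 ('g'): window [2,5] length 4 -- new best
Longest substring with no repeats: "edcg" with length 4

4


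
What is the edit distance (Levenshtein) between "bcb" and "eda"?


Computing edit distance: "bcb" -> "eda"
DP table:
           e    d    a
      0    1    2    3
  b   1    1    2    3
  c   2    2    2    3
  b   3    3    3    3
Edit distance = dp[3][3] = 3

3


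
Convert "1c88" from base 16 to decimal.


Input: "1c88" in base 16
Positional expansion:
  Digit '1' (value 1) x 16^3 = 4096
  Digit 'c' (value 12) x 16^2 = 3072
  Digit '8' (value 8) x 16^1 = 128
  Digit '8' (value 8) x 16^0 = 8
Sum = 7304

7304


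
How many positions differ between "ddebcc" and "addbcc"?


Comparing "ddebcc" and "addbcc" position by position:
  Position 0: 'd' vs 'a' => DIFFER
  Position 1: 'd' vs 'd' => same
  Position 2: 'e' vs 'd' => DIFFER
  Position 3: 'b' vs 'b' => same
  Position 4: 'c' vs 'c' => same
  Position 5: 'c' vs 'c' => same
Positions that differ: 2

2


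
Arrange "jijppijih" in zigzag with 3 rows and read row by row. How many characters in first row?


Zigzag "jijppijih" into 3 rows:
Placing characters:
  'j' => row 0
  'i' => row 1
  'j' => row 2
  'p' => row 1
  'p' => row 0
  'i' => row 1
  'j' => row 2
  'i' => row 1
  'h' => row 0
Rows:
  Row 0: "jph"
  Row 1: "ipii"
  Row 2: "jj"
First row length: 3

3


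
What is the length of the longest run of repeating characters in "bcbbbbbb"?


Input: "bcbbbbbb"
Scanning for longest run:
  Position 1 ('c'): new char, reset run to 1
  Position 2 ('b'): new char, reset run to 1
  Position 3 ('b'): continues run of 'b', length=2
  Position 4 ('b'): continues run of 'b', length=3
  Position 5 ('b'): continues run of 'b', length=4
  Position 6 ('b'): continues run of 'b', length=5
  Position 7 ('b'): continues run of 'b', length=6
Longest run: 'b' with length 6

6


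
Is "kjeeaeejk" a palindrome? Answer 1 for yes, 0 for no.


Input: kjeeaeejk
Reversed: kjeeaeejk
  Compare pos 0 ('k') with pos 8 ('k'): match
  Compare pos 1 ('j') with pos 7 ('j'): match
  Compare pos 2 ('e') with pos 6 ('e'): match
  Compare pos 3 ('e') with pos 5 ('e'): match
Result: palindrome

1


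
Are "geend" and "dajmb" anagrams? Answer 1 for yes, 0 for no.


Strings: "geend", "dajmb"
Sorted first:  deegn
Sorted second: abdjm
Differ at position 0: 'd' vs 'a' => not anagrams

0


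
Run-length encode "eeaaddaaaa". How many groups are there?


Input: eeaaddaaaa
Scanning for consecutive runs:
  Group 1: 'e' x 2 (positions 0-1)
  Group 2: 'a' x 2 (positions 2-3)
  Group 3: 'd' x 2 (positions 4-5)
  Group 4: 'a' x 4 (positions 6-9)
Total groups: 4

4


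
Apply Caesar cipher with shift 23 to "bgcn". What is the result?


Caesar cipher: shift "bgcn" by 23
  'b' (pos 1) + 23 = pos 24 = 'y'
  'g' (pos 6) + 23 = pos 3 = 'd'
  'c' (pos 2) + 23 = pos 25 = 'z'
  'n' (pos 13) + 23 = pos 10 = 'k'
Result: ydzk

ydzk


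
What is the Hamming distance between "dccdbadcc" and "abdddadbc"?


Comparing "dccdbadcc" and "abdddadbc" position by position:
  Position 0: 'd' vs 'a' => differ
  Position 1: 'c' vs 'b' => differ
  Position 2: 'c' vs 'd' => differ
  Position 3: 'd' vs 'd' => same
  Position 4: 'b' vs 'd' => differ
  Position 5: 'a' vs 'a' => same
  Position 6: 'd' vs 'd' => same
  Position 7: 'c' vs 'b' => differ
  Position 8: 'c' vs 'c' => same
Total differences (Hamming distance): 5

5


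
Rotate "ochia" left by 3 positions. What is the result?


Input: "ochia", rotate left by 3
First 3 characters: "och"
Remaining characters: "ia"
Concatenate remaining + first: "ia" + "och" = "iaoch"

iaoch


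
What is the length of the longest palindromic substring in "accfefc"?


Input: "accfefc"
Checking substrings for palindromes:
  [2:7] "cfefc" (len 5) => palindrome
  [3:6] "fef" (len 3) => palindrome
  [1:3] "cc" (len 2) => palindrome
Longest palindromic substring: "cfefc" with length 5

5


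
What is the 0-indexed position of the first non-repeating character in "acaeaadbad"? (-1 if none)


Input: acaeaadbad
Character frequencies:
  'a': 5
  'b': 1
  'c': 1
  'd': 2
  'e': 1
Scanning left to right for freq == 1:
  Position 0 ('a'): freq=5, skip
  Position 1 ('c'): unique! => answer = 1

1


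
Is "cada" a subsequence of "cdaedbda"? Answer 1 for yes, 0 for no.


Check if "cada" is a subsequence of "cdaedbda"
Greedy scan:
  Position 0 ('c'): matches sub[0] = 'c'
  Position 1 ('d'): no match needed
  Position 2 ('a'): matches sub[1] = 'a'
  Position 3 ('e'): no match needed
  Position 4 ('d'): matches sub[2] = 'd'
  Position 5 ('b'): no match needed
  Position 6 ('d'): no match needed
  Position 7 ('a'): matches sub[3] = 'a'
All 4 characters matched => is a subsequence

1


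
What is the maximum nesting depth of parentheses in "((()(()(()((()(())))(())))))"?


Input: "((()(()(()((()(())))(())))))"
Tracking depth:
  Position 0 '(': depth becomes 1
  Position 1 '(': depth becomes 2
  Position 2 '(': depth becomes 3
  Position 3 ')': depth becomes 2
  Position 4 '(': depth becomes 3
  Position 5 '(': depth becomes 4
  Position 6 ')': depth becomes 3
  Position 7 '(': depth becomes 4
  Position 8 '(': depth becomes 5
  Position 9 ')': depth becomes 4
  Position 10 '(': depth becomes 5
  Position 11 '(': depth becomes 6
  Position 12 '(': depth becomes 7
  Position 13 ')': depth becomes 6
  Position 14 '(': depth becomes 7
  Position 15 '(': depth becomes 8
  Position 16 ')': depth becomes 7
  Position 17 ')': depth becomes 6
  Position 18 ')': depth becomes 5
  Position 19 ')': depth becomes 4
  Position 20 '(': depth becomes 5
  Position 21 '(': depth becomes 6
  Position 22 ')': depth becomes 5
  Position 23 ')': depth becomes 4
  Position 24 ')': depth becomes 3
  Position 25 ')': depth becomes 2
  Position 26 ')': depth becomes 1
  Position 27 ')': depth becomes 0
Maximum depth reached: 8

8


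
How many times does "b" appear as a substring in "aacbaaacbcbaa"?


Searching for "b" in "aacbaaacbcbaa"
Scanning each position:
  Position 0: "a" => no
  Position 1: "a" => no
  Position 2: "c" => no
  Position 3: "b" => MATCH
  Position 4: "a" => no
  Position 5: "a" => no
  Position 6: "a" => no
  Position 7: "c" => no
  Position 8: "b" => MATCH
  Position 9: "c" => no
  Position 10: "b" => MATCH
  Position 11: "a" => no
  Position 12: "a" => no
Total occurrences: 3

3


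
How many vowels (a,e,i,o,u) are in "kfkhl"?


Input: kfkhl
Checking each character:
  'k' at position 0: consonant
  'f' at position 1: consonant
  'k' at position 2: consonant
  'h' at position 3: consonant
  'l' at position 4: consonant
Total vowels: 0

0


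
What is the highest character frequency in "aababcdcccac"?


Input: aababcdcccac
Character counts:
  'a': 4
  'b': 2
  'c': 5
  'd': 1
Maximum frequency: 5

5


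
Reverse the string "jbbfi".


Input: jbbfi
Reading characters right to left:
  Position 4: 'i'
  Position 3: 'f'
  Position 2: 'b'
  Position 1: 'b'
  Position 0: 'j'
Reversed: ifbbj

ifbbj


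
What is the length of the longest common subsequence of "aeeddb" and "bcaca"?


LCS of "aeeddb" and "bcaca"
DP table:
           b    c    a    c    a
      0    0    0    0    0    0
  a   0    0    0    1    1    1
  e   0    0    0    1    1    1
  e   0    0    0    1    1    1
  d   0    0    0    1    1    1
  d   0    0    0    1    1    1
  b   0    1    1    1    1    1
LCS length = dp[6][5] = 1

1


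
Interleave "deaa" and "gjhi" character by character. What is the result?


Interleaving "deaa" and "gjhi":
  Position 0: 'd' from first, 'g' from second => "dg"
  Position 1: 'e' from first, 'j' from second => "ej"
  Position 2: 'a' from first, 'h' from second => "ah"
  Position 3: 'a' from first, 'i' from second => "ai"
Result: dgejahai

dgejahai


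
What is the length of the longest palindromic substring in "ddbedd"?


Input: "ddbedd"
Checking substrings for palindromes:
  [0:2] "dd" (len 2) => palindrome
  [4:6] "dd" (len 2) => palindrome
Longest palindromic substring: "dd" with length 2

2


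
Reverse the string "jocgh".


Input: jocgh
Reading characters right to left:
  Position 4: 'h'
  Position 3: 'g'
  Position 2: 'c'
  Position 1: 'o'
  Position 0: 'j'
Reversed: hgcoj

hgcoj


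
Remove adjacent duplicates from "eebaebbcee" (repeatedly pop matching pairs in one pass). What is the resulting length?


Input: eebaebbcee
Stack-based adjacent duplicate removal:
  Read 'e': push. Stack: e
  Read 'e': matches stack top 'e' => pop. Stack: (empty)
  Read 'b': push. Stack: b
  Read 'a': push. Stack: ba
  Read 'e': push. Stack: bae
  Read 'b': push. Stack: baeb
  Read 'b': matches stack top 'b' => pop. Stack: bae
  Read 'c': push. Stack: baec
  Read 'e': push. Stack: baece
  Read 'e': matches stack top 'e' => pop. Stack: baec
Final stack: "baec" (length 4)

4


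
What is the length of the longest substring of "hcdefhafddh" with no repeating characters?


Input: "hcdefhafddh"
Sliding window (track last position of each char):
  Position 0 ('h'): window [0,0] length 1 -- new best
  Position 1 ('c'): window [0,1] length 2 -- new best
  Position 2 ('d'): window [0,2] length 3 -- new best
  Position 3 ('e'): window [0,3] length 4 -- new best
  Position 4 ('f'): window [0,4] length 5 -- new best
  Position 5 ('h'): repeat (last at 0), move window start to 1
  Position 5 ('h'): window [1,5] length 5
  Position 6 ('a'): window [1,6] length 6 -- new best
  Position 7 ('f'): repeat (last at 4), move window start to 5
  Position 7 ('f'): window [5,7] length 3
  Position 8 ('d'): window [5,8] length 4
  Position 9 ('d'): repeat (last at 8), move window start to 9
  Position 9 ('d'): window [9,9] length 1
  Position 10 ('h'): window [9,10] length 2
Longest substring with no repeats: "cdefha" with length 6

6


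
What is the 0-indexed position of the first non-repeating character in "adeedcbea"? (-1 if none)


Input: adeedcbea
Character frequencies:
  'a': 2
  'b': 1
  'c': 1
  'd': 2
  'e': 3
Scanning left to right for freq == 1:
  Position 0 ('a'): freq=2, skip
  Position 1 ('d'): freq=2, skip
  Position 2 ('e'): freq=3, skip
  Position 3 ('e'): freq=3, skip
  Position 4 ('d'): freq=2, skip
  Position 5 ('c'): unique! => answer = 5

5


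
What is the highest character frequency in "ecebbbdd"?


Input: ecebbbdd
Character counts:
  'b': 3
  'c': 1
  'd': 2
  'e': 2
Maximum frequency: 3

3


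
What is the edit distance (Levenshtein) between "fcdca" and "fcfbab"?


Computing edit distance: "fcdca" -> "fcfbab"
DP table:
           f    c    f    b    a    b
      0    1    2    3    4    5    6
  f   1    0    1    2    3    4    5
  c   2    1    0    1    2    3    4
  d   3    2    1    1    2    3    4
  c   4    3    2    2    2    3    4
  a   5    4    3    3    3    2    3
Edit distance = dp[5][6] = 3

3


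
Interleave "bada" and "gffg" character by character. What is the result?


Interleaving "bada" and "gffg":
  Position 0: 'b' from first, 'g' from second => "bg"
  Position 1: 'a' from first, 'f' from second => "af"
  Position 2: 'd' from first, 'f' from second => "df"
  Position 3: 'a' from first, 'g' from second => "ag"
Result: bgafdfag

bgafdfag


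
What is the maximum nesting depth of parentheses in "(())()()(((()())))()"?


Input: "(())()()(((()())))()"
Tracking depth:
  Position 0 '(': depth becomes 1
  Position 1 '(': depth becomes 2
  Position 2 ')': depth becomes 1
  Position 3 ')': depth becomes 0
  Position 4 '(': depth becomes 1
  Position 5 ')': depth becomes 0
  Position 6 '(': depth becomes 1
  Position 7 ')': depth becomes 0
  Position 8 '(': depth becomes 1
  Position 9 '(': depth becomes 2
  Position 10 '(': depth becomes 3
  Position 11 '(': depth becomes 4
  Position 12 ')': depth becomes 3
  Position 13 '(': depth becomes 4
  Position 14 ')': depth becomes 3
  Position 15 ')': depth becomes 2
  Position 16 ')': depth becomes 1
  Position 17 ')': depth becomes 0
  Position 18 '(': depth becomes 1
  Position 19 ')': depth becomes 0
Maximum depth reached: 4

4


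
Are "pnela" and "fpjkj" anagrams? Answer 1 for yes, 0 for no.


Strings: "pnela", "fpjkj"
Sorted first:  aelnp
Sorted second: fjjkp
Differ at position 0: 'a' vs 'f' => not anagrams

0


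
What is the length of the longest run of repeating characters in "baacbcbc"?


Input: "baacbcbc"
Scanning for longest run:
  Position 1 ('a'): new char, reset run to 1
  Position 2 ('a'): continues run of 'a', length=2
  Position 3 ('c'): new char, reset run to 1
  Position 4 ('b'): new char, reset run to 1
  Position 5 ('c'): new char, reset run to 1
  Position 6 ('b'): new char, reset run to 1
  Position 7 ('c'): new char, reset run to 1
Longest run: 'a' with length 2

2


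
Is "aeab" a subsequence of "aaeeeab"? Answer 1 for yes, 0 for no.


Check if "aeab" is a subsequence of "aaeeeab"
Greedy scan:
  Position 0 ('a'): matches sub[0] = 'a'
  Position 1 ('a'): no match needed
  Position 2 ('e'): matches sub[1] = 'e'
  Position 3 ('e'): no match needed
  Position 4 ('e'): no match needed
  Position 5 ('a'): matches sub[2] = 'a'
  Position 6 ('b'): matches sub[3] = 'b'
All 4 characters matched => is a subsequence

1


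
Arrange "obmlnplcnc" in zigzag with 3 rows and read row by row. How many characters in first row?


Zigzag "obmlnplcnc" into 3 rows:
Placing characters:
  'o' => row 0
  'b' => row 1
  'm' => row 2
  'l' => row 1
  'n' => row 0
  'p' => row 1
  'l' => row 2
  'c' => row 1
  'n' => row 0
  'c' => row 1
Rows:
  Row 0: "onn"
  Row 1: "blpcc"
  Row 2: "ml"
First row length: 3

3


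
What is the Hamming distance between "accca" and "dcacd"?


Comparing "accca" and "dcacd" position by position:
  Position 0: 'a' vs 'd' => differ
  Position 1: 'c' vs 'c' => same
  Position 2: 'c' vs 'a' => differ
  Position 3: 'c' vs 'c' => same
  Position 4: 'a' vs 'd' => differ
Total differences (Hamming distance): 3

3


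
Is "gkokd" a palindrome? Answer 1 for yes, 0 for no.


Input: gkokd
Reversed: dkokg
  Compare pos 0 ('g') with pos 4 ('d'): MISMATCH
  Compare pos 1 ('k') with pos 3 ('k'): match
Result: not a palindrome

0


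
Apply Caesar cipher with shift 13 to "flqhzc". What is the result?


Caesar cipher: shift "flqhzc" by 13
  'f' (pos 5) + 13 = pos 18 = 's'
  'l' (pos 11) + 13 = pos 24 = 'y'
  'q' (pos 16) + 13 = pos 3 = 'd'
  'h' (pos 7) + 13 = pos 20 = 'u'
  'z' (pos 25) + 13 = pos 12 = 'm'
  'c' (pos 2) + 13 = pos 15 = 'p'
Result: sydump

sydump


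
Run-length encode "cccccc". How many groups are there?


Input: cccccc
Scanning for consecutive runs:
  Group 1: 'c' x 6 (positions 0-5)
Total groups: 1

1


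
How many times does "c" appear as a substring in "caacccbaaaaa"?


Searching for "c" in "caacccbaaaaa"
Scanning each position:
  Position 0: "c" => MATCH
  Position 1: "a" => no
  Position 2: "a" => no
  Position 3: "c" => MATCH
  Position 4: "c" => MATCH
  Position 5: "c" => MATCH
  Position 6: "b" => no
  Position 7: "a" => no
  Position 8: "a" => no
  Position 9: "a" => no
  Position 10: "a" => no
  Position 11: "a" => no
Total occurrences: 4

4


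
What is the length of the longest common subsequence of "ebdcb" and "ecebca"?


LCS of "ebdcb" and "ecebca"
DP table:
           e    c    e    b    c    a
      0    0    0    0    0    0    0
  e   0    1    1    1    1    1    1
  b   0    1    1    1    2    2    2
  d   0    1    1    1    2    2    2
  c   0    1    2    2    2    3    3
  b   0    1    2    2    3    3    3
LCS length = dp[5][6] = 3

3


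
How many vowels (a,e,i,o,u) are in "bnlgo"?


Input: bnlgo
Checking each character:
  'b' at position 0: consonant
  'n' at position 1: consonant
  'l' at position 2: consonant
  'g' at position 3: consonant
  'o' at position 4: vowel (running total: 1)
Total vowels: 1

1


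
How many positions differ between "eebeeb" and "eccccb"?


Comparing "eebeeb" and "eccccb" position by position:
  Position 0: 'e' vs 'e' => same
  Position 1: 'e' vs 'c' => DIFFER
  Position 2: 'b' vs 'c' => DIFFER
  Position 3: 'e' vs 'c' => DIFFER
  Position 4: 'e' vs 'c' => DIFFER
  Position 5: 'b' vs 'b' => same
Positions that differ: 4

4


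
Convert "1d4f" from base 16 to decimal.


Input: "1d4f" in base 16
Positional expansion:
  Digit '1' (value 1) x 16^3 = 4096
  Digit 'd' (value 13) x 16^2 = 3328
  Digit '4' (value 4) x 16^1 = 64
  Digit 'f' (value 15) x 16^0 = 15
Sum = 7503

7503


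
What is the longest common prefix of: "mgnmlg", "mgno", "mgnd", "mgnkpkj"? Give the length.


Words: mgnmlg, mgno, mgnd, mgnkpkj
  Position 0: all 'm' => match
  Position 1: all 'g' => match
  Position 2: all 'n' => match
  Position 3: ('m', 'o', 'd', 'k') => mismatch, stop
LCP = "mgn" (length 3)

3


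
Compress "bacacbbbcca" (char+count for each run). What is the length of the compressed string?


Input: bacacbbbcca
Runs:
  'b' x 1 => "b1"
  'a' x 1 => "a1"
  'c' x 1 => "c1"
  'a' x 1 => "a1"
  'c' x 1 => "c1"
  'b' x 3 => "b3"
  'c' x 2 => "c2"
  'a' x 1 => "a1"
Compressed: "b1a1c1a1c1b3c2a1"
Compressed length: 16

16


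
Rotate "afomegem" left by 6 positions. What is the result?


Input: "afomegem", rotate left by 6
First 6 characters: "afomeg"
Remaining characters: "em"
Concatenate remaining + first: "em" + "afomeg" = "emafomeg"

emafomeg


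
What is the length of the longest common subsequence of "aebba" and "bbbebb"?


LCS of "aebba" and "bbbebb"
DP table:
           b    b    b    e    b    b
      0    0    0    0    0    0    0
  a   0    0    0    0    0    0    0
  e   0    0    0    0    1    1    1
  b   0    1    1    1    1    2    2
  b   0    1    2    2    2    2    3
  a   0    1    2    2    2    2    3
LCS length = dp[5][6] = 3

3


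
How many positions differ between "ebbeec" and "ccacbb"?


Comparing "ebbeec" and "ccacbb" position by position:
  Position 0: 'e' vs 'c' => DIFFER
  Position 1: 'b' vs 'c' => DIFFER
  Position 2: 'b' vs 'a' => DIFFER
  Position 3: 'e' vs 'c' => DIFFER
  Position 4: 'e' vs 'b' => DIFFER
  Position 5: 'c' vs 'b' => DIFFER
Positions that differ: 6

6


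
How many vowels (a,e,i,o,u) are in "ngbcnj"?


Input: ngbcnj
Checking each character:
  'n' at position 0: consonant
  'g' at position 1: consonant
  'b' at position 2: consonant
  'c' at position 3: consonant
  'n' at position 4: consonant
  'j' at position 5: consonant
Total vowels: 0

0


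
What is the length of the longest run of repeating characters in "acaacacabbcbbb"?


Input: "acaacacabbcbbb"
Scanning for longest run:
  Position 1 ('c'): new char, reset run to 1
  Position 2 ('a'): new char, reset run to 1
  Position 3 ('a'): continues run of 'a', length=2
  Position 4 ('c'): new char, reset run to 1
  Position 5 ('a'): new char, reset run to 1
  Position 6 ('c'): new char, reset run to 1
  Position 7 ('a'): new char, reset run to 1
  Position 8 ('b'): new char, reset run to 1
  Position 9 ('b'): continues run of 'b', length=2
  Position 10 ('c'): new char, reset run to 1
  Position 11 ('b'): new char, reset run to 1
  Position 12 ('b'): continues run of 'b', length=2
  Position 13 ('b'): continues run of 'b', length=3
Longest run: 'b' with length 3

3


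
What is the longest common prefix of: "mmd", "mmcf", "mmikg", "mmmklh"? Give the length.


Words: mmd, mmcf, mmikg, mmmklh
  Position 0: all 'm' => match
  Position 1: all 'm' => match
  Position 2: ('d', 'c', 'i', 'm') => mismatch, stop
LCP = "mm" (length 2)

2


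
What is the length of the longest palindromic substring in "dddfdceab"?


Input: "dddfdceab"
Checking substrings for palindromes:
  [0:3] "ddd" (len 3) => palindrome
  [2:5] "dfd" (len 3) => palindrome
  [0:2] "dd" (len 2) => palindrome
  [1:3] "dd" (len 2) => palindrome
Longest palindromic substring: "ddd" with length 3

3


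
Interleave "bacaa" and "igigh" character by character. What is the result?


Interleaving "bacaa" and "igigh":
  Position 0: 'b' from first, 'i' from second => "bi"
  Position 1: 'a' from first, 'g' from second => "ag"
  Position 2: 'c' from first, 'i' from second => "ci"
  Position 3: 'a' from first, 'g' from second => "ag"
  Position 4: 'a' from first, 'h' from second => "ah"
Result: biagciagah

biagciagah


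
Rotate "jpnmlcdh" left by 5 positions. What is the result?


Input: "jpnmlcdh", rotate left by 5
First 5 characters: "jpnml"
Remaining characters: "cdh"
Concatenate remaining + first: "cdh" + "jpnml" = "cdhjpnml"

cdhjpnml


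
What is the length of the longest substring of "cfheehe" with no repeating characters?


Input: "cfheehe"
Sliding window (track last position of each char):
  Position 0 ('c'): window [0,0] length 1 -- new best
  Position 1 ('f'): window [0,1] length 2 -- new best
  Position 2 ('h'): window [0,2] length 3 -- new best
  Position 3 ('e'): window [0,3] length 4 -- new best
  Position 4 ('e'): repeat (last at 3), move window start to 4
  Position 4 ('e'): window [4,4] length 1
  Position 5 ('h'): window [4,5] length 2
  Position 6 ('e'): repeat (last at 4), move window start to 5
  Position 6 ('e'): window [5,6] length 2
Longest substring with no repeats: "cfhe" with length 4

4


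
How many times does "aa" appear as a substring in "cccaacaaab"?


Searching for "aa" in "cccaacaaab"
Scanning each position:
  Position 0: "cc" => no
  Position 1: "cc" => no
  Position 2: "ca" => no
  Position 3: "aa" => MATCH
  Position 4: "ac" => no
  Position 5: "ca" => no
  Position 6: "aa" => MATCH
  Position 7: "aa" => MATCH
  Position 8: "ab" => no
Total occurrences: 3

3


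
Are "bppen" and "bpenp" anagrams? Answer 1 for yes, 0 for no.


Strings: "bppen", "bpenp"
Sorted first:  benpp
Sorted second: benpp
Sorted forms match => anagrams

1


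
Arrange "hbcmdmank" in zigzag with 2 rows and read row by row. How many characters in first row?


Zigzag "hbcmdmank" into 2 rows:
Placing characters:
  'h' => row 0
  'b' => row 1
  'c' => row 0
  'm' => row 1
  'd' => row 0
  'm' => row 1
  'a' => row 0
  'n' => row 1
  'k' => row 0
Rows:
  Row 0: "hcdak"
  Row 1: "bmmn"
First row length: 5

5


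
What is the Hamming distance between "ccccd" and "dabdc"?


Comparing "ccccd" and "dabdc" position by position:
  Position 0: 'c' vs 'd' => differ
  Position 1: 'c' vs 'a' => differ
  Position 2: 'c' vs 'b' => differ
  Position 3: 'c' vs 'd' => differ
  Position 4: 'd' vs 'c' => differ
Total differences (Hamming distance): 5

5


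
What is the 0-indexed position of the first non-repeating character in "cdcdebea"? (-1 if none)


Input: cdcdebea
Character frequencies:
  'a': 1
  'b': 1
  'c': 2
  'd': 2
  'e': 2
Scanning left to right for freq == 1:
  Position 0 ('c'): freq=2, skip
  Position 1 ('d'): freq=2, skip
  Position 2 ('c'): freq=2, skip
  Position 3 ('d'): freq=2, skip
  Position 4 ('e'): freq=2, skip
  Position 5 ('b'): unique! => answer = 5

5


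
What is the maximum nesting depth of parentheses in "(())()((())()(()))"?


Input: "(())()((())()(()))"
Tracking depth:
  Position 0 '(': depth becomes 1
  Position 1 '(': depth becomes 2
  Position 2 ')': depth becomes 1
  Position 3 ')': depth becomes 0
  Position 4 '(': depth becomes 1
  Position 5 ')': depth becomes 0
  Position 6 '(': depth becomes 1
  Position 7 '(': depth becomes 2
  Position 8 '(': depth becomes 3
  Position 9 ')': depth becomes 2
  Position 10 ')': depth becomes 1
  Position 11 '(': depth becomes 2
  Position 12 ')': depth becomes 1
  Position 13 '(': depth becomes 2
  Position 14 '(': depth becomes 3
  Position 15 ')': depth becomes 2
  Position 16 ')': depth becomes 1
  Position 17 ')': depth becomes 0
Maximum depth reached: 3

3


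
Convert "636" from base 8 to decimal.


Input: "636" in base 8
Positional expansion:
  Digit '6' (value 6) x 8^2 = 384
  Digit '3' (value 3) x 8^1 = 24
  Digit '6' (value 6) x 8^0 = 6
Sum = 414

414


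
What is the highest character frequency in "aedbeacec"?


Input: aedbeacec
Character counts:
  'a': 2
  'b': 1
  'c': 2
  'd': 1
  'e': 3
Maximum frequency: 3

3


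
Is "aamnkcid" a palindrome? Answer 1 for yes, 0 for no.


Input: aamnkcid
Reversed: dicknmaa
  Compare pos 0 ('a') with pos 7 ('d'): MISMATCH
  Compare pos 1 ('a') with pos 6 ('i'): MISMATCH
  Compare pos 2 ('m') with pos 5 ('c'): MISMATCH
  Compare pos 3 ('n') with pos 4 ('k'): MISMATCH
Result: not a palindrome

0
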